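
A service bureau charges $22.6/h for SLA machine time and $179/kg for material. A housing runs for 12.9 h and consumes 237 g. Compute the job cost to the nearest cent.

Machine cost = 22.6 × 12.9, so $291.54.
Feedstock cost = 179 × 237/1000 = $42.423.
Job cost: 291.54 + 42.423 = 333.963 ≈ $333.96.

$333.96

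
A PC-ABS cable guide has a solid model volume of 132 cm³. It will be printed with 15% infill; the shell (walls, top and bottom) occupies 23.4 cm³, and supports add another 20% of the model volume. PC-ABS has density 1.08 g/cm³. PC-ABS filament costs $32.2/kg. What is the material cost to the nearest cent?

$2.30

Infill region = 132 − 23.4, so 108.6 cm³.
Deposited infill = 0.15 × 108.6, so 16.29 cm³.
Support = 0.20 × 132 = 26.4 cm³.
Deposited volume: 23.4 + 16.29 + 26.4 → 66.09 cm³.
Mass = 66.09 × 1.08 = 71.3772 g.
Cost = 71.3772 g / 1000 × $32.2/kg = $2.30.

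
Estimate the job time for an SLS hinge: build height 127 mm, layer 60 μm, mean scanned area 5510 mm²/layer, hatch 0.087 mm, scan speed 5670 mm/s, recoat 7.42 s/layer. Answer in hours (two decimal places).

Layer count = ceil(127 / 0.06) = 2117.
Scan path per layer: 5510 / 0.087 → 63333.3 mm.
Per-layer scan time: 63333.3 / 5670 → 11.1699 s.
Layer cycle = 11.1699 + 7.42 = 18.5899 s.
Build time = 2117 × 18.5899 = 39354.8183 s = 10.93 hours.

10.93 hours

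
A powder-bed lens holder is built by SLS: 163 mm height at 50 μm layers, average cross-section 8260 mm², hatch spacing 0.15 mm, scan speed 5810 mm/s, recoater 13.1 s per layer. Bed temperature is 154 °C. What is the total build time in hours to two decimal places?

20.45 hours

Layers = ⌈163/0.05⌉ = 3260.
Hatch length per layer = 8260 / 0.15, so 55066.7 mm.
Laser time per layer = 55066.7 / 5810 = 9.4779 s.
Layer cycle = 9.4779 + 13.1 = 22.5779 s.
3260 layers × 22.5779 s/layer = 73603.954 s, i.e. 20.45 hours.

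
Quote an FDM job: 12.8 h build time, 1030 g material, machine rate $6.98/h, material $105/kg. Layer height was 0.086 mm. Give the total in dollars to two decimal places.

Machine cost = 6.98 × 12.8, so $89.344.
Feedstock cost = 105 × 1030/1000 = $108.15.
Job cost: 89.344 + 108.15 = 197.494 ≈ $197.49.

$197.49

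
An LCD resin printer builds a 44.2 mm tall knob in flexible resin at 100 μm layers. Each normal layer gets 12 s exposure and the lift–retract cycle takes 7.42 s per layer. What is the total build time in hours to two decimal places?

2.38 hours

Layer count = ceil(44.2 / 0.1) = 442.
Each layer takes = 12 + 7.42 = 19.42 s.
Total = 442 × 19.42 = 8583.64 s = 2.38 hours.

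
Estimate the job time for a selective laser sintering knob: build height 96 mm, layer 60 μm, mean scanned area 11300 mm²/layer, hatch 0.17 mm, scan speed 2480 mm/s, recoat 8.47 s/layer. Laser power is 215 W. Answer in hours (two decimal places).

Number of layers: 96 / 0.06 → 1600 (rounded up).
Hatch length per layer = 11300 / 0.17 = 66470.6 mm.
Scan time per layer: 66470.6 / 2480 → 26.8027 s.
Per-layer time = 26.8027 + 8.47, so 35.2727 s.
Build time = 1600 × 35.2727 = 56436.32 s = 15.68 hours.

15.68 hours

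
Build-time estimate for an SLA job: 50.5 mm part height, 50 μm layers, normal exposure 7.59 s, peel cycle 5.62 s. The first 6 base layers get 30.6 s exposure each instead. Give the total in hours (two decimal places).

3.74 hours

Number of layers: 50.5 / 0.05 → 1010 (rounded up).
Burn-in layers = 6 × (30.6 + 5.62) = 217.32 s.
Remaining layers = 1004 × (7.59 + 5.62) = 13262.84 s.
Sum: 217.32 + 13262.84 = 13480.16 s → 3.74 hours.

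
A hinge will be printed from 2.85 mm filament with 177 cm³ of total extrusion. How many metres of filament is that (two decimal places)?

27.75 m

A = π r² = π × 1.425² = 6.3794 mm².
Length = 177 cm³ / 6.3794 mm² = 177000 / 6.3794 = 27745.56 mm = 27.75 m.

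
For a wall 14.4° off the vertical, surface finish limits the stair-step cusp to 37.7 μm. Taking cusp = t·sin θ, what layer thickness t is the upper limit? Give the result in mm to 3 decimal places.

Layer height = cusp / sin(14.4°) = 0.0377 / 0.2487 = 0.152 mm.

0.152 mm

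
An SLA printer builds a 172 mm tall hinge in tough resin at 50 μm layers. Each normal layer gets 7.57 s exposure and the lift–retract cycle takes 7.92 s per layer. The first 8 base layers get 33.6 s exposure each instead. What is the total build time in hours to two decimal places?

14.86 hours

Layer count = ceil(172 / 0.05) = 3440.
Base layers = 8 × (33.6 + 7.92) = 332.16 s.
Regular layers = 3432 × (7.57 + 7.92), so 53161.68 s.
Total = 332.16 + 53161.68 = 53493.84 s = 14.86 hours.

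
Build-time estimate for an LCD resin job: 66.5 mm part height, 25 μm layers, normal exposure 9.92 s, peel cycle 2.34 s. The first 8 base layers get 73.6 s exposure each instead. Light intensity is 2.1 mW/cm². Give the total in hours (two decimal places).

Layer count = ceil(66.5 / 0.025) = 2660.
Burn-in layers = 8 × (73.6 + 2.34) = 607.52 s.
Normal layers = 2652 × (9.92 + 2.34) = 32513.52 s.
Total = 607.52 + 32513.52 = 33121.04 s = 9.20 hours.

9.20 hours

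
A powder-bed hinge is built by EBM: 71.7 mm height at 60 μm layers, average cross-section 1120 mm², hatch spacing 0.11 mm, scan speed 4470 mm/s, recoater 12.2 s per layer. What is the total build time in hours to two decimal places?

4.81 hours

Layers = ⌈71.7/0.06⌉ = 1195.
Per-layer scan distance = 1120 / 0.11 = 10181.8 mm.
Per-layer scan time: 10181.8 / 4470 → 2.2778 s.
Time per layer = 2.2778 + 12.2, so 14.4778 s.
Total: 1195 × 14.4778 s = 17300.971 s → 4.81 hours.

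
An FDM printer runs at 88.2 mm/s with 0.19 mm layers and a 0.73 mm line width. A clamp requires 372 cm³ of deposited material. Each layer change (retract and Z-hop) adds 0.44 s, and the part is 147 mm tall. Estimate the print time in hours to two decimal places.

8.54 hours

Extrusion cross-section = 0.19 × 0.73 = 0.1387 mm².
Path length: 372000 mm³ / 0.1387 mm² → 2682047.6 mm.
Extrusion time: 2682047.6 / 88.2 → 30408.7 s.
Layers = ⌈147/0.19⌉ = 774.
Layer-change overhead = 774 × 0.44 = 340.56 s.
Total = 30408.7 + 340.56 = 30749.26 s = 8.54 hours.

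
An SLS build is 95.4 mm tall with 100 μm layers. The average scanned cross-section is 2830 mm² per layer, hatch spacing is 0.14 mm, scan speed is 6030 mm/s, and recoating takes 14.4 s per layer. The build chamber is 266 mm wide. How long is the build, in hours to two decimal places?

4.70 hours

Layers = ⌈95.4/0.1⌉ = 954.
Scan path per layer = 2830 / 0.14 = 20214.3 mm.
Per-layer scan time = 20214.3 / 6030, so 3.3523 s.
Time per layer = 3.3523 + 14.4, so 17.7523 s.
Total: 954 × 17.7523 s = 16935.6942 s → 4.70 hours.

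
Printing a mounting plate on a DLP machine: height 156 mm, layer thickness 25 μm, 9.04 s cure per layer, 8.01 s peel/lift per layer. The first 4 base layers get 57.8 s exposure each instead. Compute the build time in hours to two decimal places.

29.61 hours

Number of layers: 156 / 0.025 → 6240 (rounded up).
Burn-in layers: 4 × (57.8 + 8.01) → 263.24 s.
Remaining layers: 6236 × (9.04 + 8.01) → 106323.8 s.
Sum: 263.24 + 106323.8 = 106587.04 s → 29.61 hours.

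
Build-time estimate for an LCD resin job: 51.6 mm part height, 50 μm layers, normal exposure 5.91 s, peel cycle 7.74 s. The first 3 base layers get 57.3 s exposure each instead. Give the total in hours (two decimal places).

3.96 hours

Number of layers: 51.6 / 0.05 → 1032 (rounded up).
Burn-in layers = 3 × (57.3 + 7.74) = 195.12 s.
Regular layers = 1029 × (5.91 + 7.74), so 14045.85 s.
Total = 195.12 + 14045.85 = 14240.97 s = 3.96 hours.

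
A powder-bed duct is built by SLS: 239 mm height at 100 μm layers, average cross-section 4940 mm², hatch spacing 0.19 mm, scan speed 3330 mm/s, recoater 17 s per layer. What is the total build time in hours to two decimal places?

Layer count = ceil(239 / 0.1) = 2390.
Hatch length per layer = 4940 / 0.19 = 26000 mm.
Laser time per layer = 26000 / 3330, so 7.8078 s.
Per-layer time = 7.8078 + 17, so 24.8078 s.
Total: 2390 × 24.8078 s = 59290.642 s → 16.47 hours.

16.47 hours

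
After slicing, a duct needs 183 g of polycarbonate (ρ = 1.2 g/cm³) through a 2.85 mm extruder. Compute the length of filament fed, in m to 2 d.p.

Extruded volume: 183/1.2 = 152.5 cm³ (152500 mm³).
Cross-section of 2.85 mm filament: π·(2.85/2)² = 6.3794 mm².
Length = 152500 / 6.3794 = 23905.07 mm = 23.91 m.

23.91 m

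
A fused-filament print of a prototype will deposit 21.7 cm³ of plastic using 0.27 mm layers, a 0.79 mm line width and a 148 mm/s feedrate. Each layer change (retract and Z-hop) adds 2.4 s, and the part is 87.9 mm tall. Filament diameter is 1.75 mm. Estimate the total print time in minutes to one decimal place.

Line area = 0.27 × 0.79, so 0.2133 mm².
Total extruded path = 21700/0.2133 = 101734.6 mm.
Extrusion time: 101734.6 / 148 → 687.4 s.
Layer count = ceil(87.9 / 0.27) = 326.
Layer-change overhead = 326 × 2.4, so 782.4 s.
Altogether 687.4 + 782.4 = 1469.8 s, i.e. 24.5 minutes.

24.5 minutes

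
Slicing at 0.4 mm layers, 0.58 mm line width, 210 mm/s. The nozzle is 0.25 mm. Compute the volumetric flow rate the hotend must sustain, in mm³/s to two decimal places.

A = 0.4 × 0.58 = 0.232 mm².
Q = v·A = 210 × 0.232 = 48.72 mm³/s.

48.72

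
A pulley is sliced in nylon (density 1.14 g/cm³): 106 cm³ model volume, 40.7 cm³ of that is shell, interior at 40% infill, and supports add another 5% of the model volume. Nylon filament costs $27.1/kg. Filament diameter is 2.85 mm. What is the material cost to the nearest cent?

Infill region = 106 − 40.7 = 65.3 cm³.
Deposited infill = 0.40 × 65.3 = 26.12 cm³.
Support = 0.05 × 106, so 5.3 cm³.
Deposited volume: 40.7 + 26.12 + 5.3 → 72.12 cm³.
Mass = 72.12 × 1.14, so 82.2168 g.
At $27.1/kg: 82.2168/1000 × 27.1 = $2.23.

$2.23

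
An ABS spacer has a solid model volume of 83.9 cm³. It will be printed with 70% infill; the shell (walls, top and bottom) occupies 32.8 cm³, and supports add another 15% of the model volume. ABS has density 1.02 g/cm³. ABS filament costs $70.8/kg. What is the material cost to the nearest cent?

Interior volume: 83.9 − 32.8 → 51.1 cm³.
Deposited infill = 0.70 × 51.1, so 35.77 cm³.
Support = 0.15 × 83.9, so 12.585 cm³.
Total printed volume = 32.8 + 35.77 + 12.585 = 81.155 cm³.
Mass = 81.155 × 1.02, so 82.7781 g.
Cost = 82.7781 g / 1000 × $70.8/kg = $5.86.

$5.86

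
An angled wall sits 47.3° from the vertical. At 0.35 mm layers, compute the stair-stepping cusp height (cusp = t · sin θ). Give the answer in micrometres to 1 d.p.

sin(47.3°) = 0.7349, so cusp = 0.35 × 0.7349 = 0.257215 mm → 257.2 μm.

257.2 μm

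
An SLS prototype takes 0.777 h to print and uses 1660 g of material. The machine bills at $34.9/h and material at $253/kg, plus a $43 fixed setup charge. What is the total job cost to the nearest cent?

$490.10

Machine cost: 34.9 × 0.777 → $27.1173.
Feedstock cost = 253 × 1660/1000 = $419.98.
Total = 27.1173 + 419.98 + 43 = 490.0973 ≈ $490.10.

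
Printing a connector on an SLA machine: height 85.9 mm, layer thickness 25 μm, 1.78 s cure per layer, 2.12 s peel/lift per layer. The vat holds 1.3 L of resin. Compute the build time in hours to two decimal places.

3.72 hours

Layer count = ceil(85.9 / 0.025) = 3436.
Per-layer time = 1.78 + 2.12 = 3.9 s.
Total = 3436 × 3.9 = 13400.4 s = 3.72 hours.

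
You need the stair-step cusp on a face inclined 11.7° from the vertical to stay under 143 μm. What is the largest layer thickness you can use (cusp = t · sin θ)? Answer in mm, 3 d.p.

sin(11.7°) = 0.2028; t_max = 0.143/0.2028 = 0.705 mm.

0.705 mm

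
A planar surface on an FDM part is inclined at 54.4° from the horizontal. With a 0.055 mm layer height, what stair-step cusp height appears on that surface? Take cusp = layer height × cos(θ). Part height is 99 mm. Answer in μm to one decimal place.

h_c = t·cos θ = 0.055 × 0.5821 = 0.032016 mm (32.0 μm).

32.0 μm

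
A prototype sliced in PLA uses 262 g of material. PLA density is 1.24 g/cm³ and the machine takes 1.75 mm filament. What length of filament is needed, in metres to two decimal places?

Volume = 262 g / 1.24 g·cm⁻³ = 211.2903 cm³ = 211290.3 mm³.
A = π r² = π × 0.875² = 2.4053 mm².
Length = 211290.3 / 2.4053 = 87843.64 mm = 87.84 m.

87.84 m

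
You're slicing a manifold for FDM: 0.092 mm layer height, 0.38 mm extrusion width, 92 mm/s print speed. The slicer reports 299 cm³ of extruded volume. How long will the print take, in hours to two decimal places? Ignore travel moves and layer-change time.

Bead cross-section = 0.092 × 0.38, so 0.03496 mm².
Path length: 299000 mm³ / 0.03496 mm² → 8552631.6 mm.
Time extruding = 8552631.6 / 92 = 92963.4 s.
In the requested units: 92963.4 s = 25.82 hours.

25.82 hours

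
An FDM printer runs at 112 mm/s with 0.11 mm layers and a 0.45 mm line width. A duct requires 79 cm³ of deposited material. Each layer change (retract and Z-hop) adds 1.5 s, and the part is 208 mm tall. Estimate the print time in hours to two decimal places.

Bead cross-section = 0.11 × 0.45 = 0.0495 mm².
Total extruded path = 79000/0.0495 = 1595959.6 mm.
Extrusion time: 1595959.6 / 112 → 14249.6 s.
Layers = ⌈208/0.11⌉ = 1891.
Non-print overhead = 1891 × 1.5, so 2836.5 s.
Altogether 14249.6 + 2836.5 = 17086.1 s, i.e. 4.75 hours.

4.75 hours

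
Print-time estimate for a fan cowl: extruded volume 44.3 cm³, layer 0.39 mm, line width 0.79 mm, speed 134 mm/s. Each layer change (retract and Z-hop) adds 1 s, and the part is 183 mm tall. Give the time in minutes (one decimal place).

Line area = 0.39 × 0.79 = 0.3081 mm².
Path length: 44300 mm³ / 0.3081 mm² → 143784.5 mm.
Print-move time = 143784.5 / 134 = 1073 s.
Number of layers: 183 / 0.39 → 470 (rounded up).
Non-print overhead = 470 × 1 = 470 s.
Altogether 1073 + 470 = 1543 s, i.e. 25.7 minutes.

25.7 minutes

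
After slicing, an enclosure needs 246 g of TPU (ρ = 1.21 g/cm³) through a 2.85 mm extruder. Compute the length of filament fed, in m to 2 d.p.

Volume = 246 g / 1.21 g·cm⁻³ = 203.3058 cm³ = 203305.8 mm³.
A = π r² = π × 1.425² = 6.3794 mm².
L = V/A = 203305.8/6.3794 = 31869.11 mm → 31.87 m.

31.87 m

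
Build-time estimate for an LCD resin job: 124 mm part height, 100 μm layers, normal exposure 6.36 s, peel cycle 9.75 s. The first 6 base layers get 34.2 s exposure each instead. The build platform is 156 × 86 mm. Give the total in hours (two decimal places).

5.60 hours

Layers = ⌈124/0.1⌉ = 1240.
Burn-in layers = 6 × (34.2 + 9.75) = 263.7 s.
Remaining layers = 1234 × (6.36 + 9.75) = 19879.74 s.
Sum: 263.7 + 19879.74 = 20143.44 s → 5.60 hours.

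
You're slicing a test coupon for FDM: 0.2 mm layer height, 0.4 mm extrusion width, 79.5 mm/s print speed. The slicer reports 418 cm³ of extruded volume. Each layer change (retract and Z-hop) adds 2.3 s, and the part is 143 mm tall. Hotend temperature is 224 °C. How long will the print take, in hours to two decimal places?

Bead cross-section = 0.2 × 0.4, so 0.08 mm².
Total extruded path = 418000/0.08 = 5225000 mm.
Print-move time = 5225000 / 79.5 = 65723.3 s.
Layer count = ceil(143 / 0.2) = 715.
Non-print overhead = 715 × 2.3 = 1644.5 s.
Total = 65723.3 + 1644.5 = 67367.8 s = 18.71 hours.

18.71 hours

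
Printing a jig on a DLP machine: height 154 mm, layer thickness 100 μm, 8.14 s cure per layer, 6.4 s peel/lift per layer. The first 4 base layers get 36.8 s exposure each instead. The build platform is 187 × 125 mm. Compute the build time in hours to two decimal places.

Layers = ⌈154/0.1⌉ = 1540.
Burn-in layers = 4 × (36.8 + 6.4) = 172.8 s.
Regular layers = 1536 × (8.14 + 6.4) = 22333.44 s.
Total = 172.8 + 22333.44 = 22506.24 s = 6.25 hours.

6.25 hours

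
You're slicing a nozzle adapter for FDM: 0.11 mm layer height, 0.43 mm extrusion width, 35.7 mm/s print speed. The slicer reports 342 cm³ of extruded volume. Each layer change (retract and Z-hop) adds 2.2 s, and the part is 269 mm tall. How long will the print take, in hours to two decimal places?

Extrusion cross-section: 0.11 × 0.43 → 0.0473 mm².
Total extruded path = 342000/0.0473 = 7230444 mm.
Time extruding: 7230444 / 35.7 → 202533.4 s.
Number of layers: 269 / 0.11 → 2446 (rounded up).
Non-print overhead: 2446 × 2.2 → 5381.2 s.
Altogether 202533.4 + 5381.2 = 207914.6 s, i.e. 57.75 hours.

57.75 hours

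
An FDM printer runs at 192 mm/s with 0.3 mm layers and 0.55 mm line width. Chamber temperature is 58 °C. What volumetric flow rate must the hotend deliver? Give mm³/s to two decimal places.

31.68

Extrusion cross-section = 0.3 × 0.55, so 0.165 mm².
Volumetric flow = 192 × 0.165 = 31.68 mm³/s.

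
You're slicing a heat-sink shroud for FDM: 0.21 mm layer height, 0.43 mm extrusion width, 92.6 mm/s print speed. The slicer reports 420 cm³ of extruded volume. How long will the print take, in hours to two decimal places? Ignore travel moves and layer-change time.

Extrusion cross-section = 0.21 × 0.43, so 0.0903 mm².
Toolpath length = 420 cm³ / 0.0903 mm² = 420000 / 0.0903 = 4651162.8 mm.
Extrusion time: 4651162.8 / 92.6 → 50228.5 s.
That's 50228.5 s → 13.95 hours.

13.95 hours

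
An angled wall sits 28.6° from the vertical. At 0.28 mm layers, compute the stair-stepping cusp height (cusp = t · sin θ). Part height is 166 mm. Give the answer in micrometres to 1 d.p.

134.0 μm

h_c = t·sin θ = 0.28 × 0.4787 = 0.134036 mm (134.0 μm).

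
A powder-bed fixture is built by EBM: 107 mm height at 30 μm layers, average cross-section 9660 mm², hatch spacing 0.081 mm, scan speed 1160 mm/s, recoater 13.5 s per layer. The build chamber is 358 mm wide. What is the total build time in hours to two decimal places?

115.24 hours

Number of layers: 107 / 0.03 → 3567 (rounded up).
Hatch length per layer = 9660 / 0.081 = 119259.3 mm.
Per-layer scan time = 119259.3 / 1160, so 102.8097 s.
Time per layer = 102.8097 + 13.5 = 116.3097 s.
3567 layers × 116.3097 s/layer = 414876.6999 s, i.e. 115.24 hours.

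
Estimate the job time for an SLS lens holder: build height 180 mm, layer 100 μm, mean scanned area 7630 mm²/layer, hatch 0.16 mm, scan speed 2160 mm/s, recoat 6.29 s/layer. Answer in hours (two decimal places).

14.18 hours

Layer count = ceil(180 / 0.1) = 1800.
Hatch length per layer = 7630 / 0.16 = 47687.5 mm.
Laser time per layer = 47687.5 / 2160, so 22.0775 s.
Per-layer time: 22.0775 + 6.29 → 28.3675 s.
Build time = 1800 × 28.3675 = 51061.5 s = 14.18 hours.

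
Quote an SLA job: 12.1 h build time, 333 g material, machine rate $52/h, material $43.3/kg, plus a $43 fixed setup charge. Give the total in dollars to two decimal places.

Machine cost: 52 × 12.1 → $629.20.
Feedstock cost = 43.3 × 333/1000, so $14.4189.
Adding setup: 629.20 + 14.4189 + 43 → 686.6189 ≈ $686.62.

$686.62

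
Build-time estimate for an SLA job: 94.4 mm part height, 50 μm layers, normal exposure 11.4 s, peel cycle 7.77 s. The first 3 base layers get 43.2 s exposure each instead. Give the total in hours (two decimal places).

Number of layers: 94.4 / 0.05 → 1888 (rounded up).
Base layers = 3 × (43.2 + 7.77), so 152.91 s.
Regular layers: 1885 × (11.4 + 7.77) → 36135.45 s.
Total = 152.91 + 36135.45 = 36288.36 s = 10.08 hours.

10.08 hours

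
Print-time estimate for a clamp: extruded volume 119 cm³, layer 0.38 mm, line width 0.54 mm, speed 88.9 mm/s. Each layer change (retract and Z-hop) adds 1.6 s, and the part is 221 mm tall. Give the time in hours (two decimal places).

Bead cross-section: 0.38 × 0.54 → 0.2052 mm².
Toolpath length = 119 cm³ / 0.2052 mm² = 119000 / 0.2052 = 579922 mm.
Print-move time = 579922 / 88.9, so 6523.3 s.
Layers = ⌈221/0.38⌉ = 582.
Z-hop total = 582 × 1.6, so 931.2 s.
Altogether 6523.3 + 931.2 = 7454.5 s, i.e. 2.07 hours.

2.07 hours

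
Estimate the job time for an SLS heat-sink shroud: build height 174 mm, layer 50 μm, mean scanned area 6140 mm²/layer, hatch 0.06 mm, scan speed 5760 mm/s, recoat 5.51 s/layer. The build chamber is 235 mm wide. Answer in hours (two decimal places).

Layers = ⌈174/0.05⌉ = 3480.
Scan path per layer: 6140 / 0.06 → 102333.3 mm.
Laser time per layer: 102333.3 / 5760 → 17.7662 s.
Per-layer time = 17.7662 + 5.51, so 23.2762 s.
Build time = 3480 × 23.2762 = 81001.176 s = 22.50 hours.

22.50 hours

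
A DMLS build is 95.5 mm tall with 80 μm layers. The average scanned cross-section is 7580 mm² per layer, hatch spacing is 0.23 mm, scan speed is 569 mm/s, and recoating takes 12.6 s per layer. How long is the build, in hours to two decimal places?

23.39 hours

Layers = ⌈95.5/0.08⌉ = 1194.
Hatch length per layer = 7580 / 0.23, so 32956.5 mm.
Per-layer scan time = 32956.5 / 569 = 57.92 s.
Per-layer time: 57.92 + 12.6 → 70.52 s.
1194 layers × 70.52 s/layer = 84200.88 s, i.e. 23.39 hours.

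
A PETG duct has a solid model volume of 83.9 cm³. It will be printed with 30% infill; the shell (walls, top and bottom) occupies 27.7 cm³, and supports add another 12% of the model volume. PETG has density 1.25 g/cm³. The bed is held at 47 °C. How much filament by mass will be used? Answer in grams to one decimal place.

68.3 g

Interior volume = 83.9 − 27.7 = 56.2 cm³.
Infill volume = 0.30 × 56.2, so 16.86 cm³.
Support: 0.12 × 83.9 → 10.068 cm³.
Total printed volume = 27.7 + 16.86 + 10.068 = 54.628 cm³.
Mass = 54.628 × 1.25 = 68.285 g.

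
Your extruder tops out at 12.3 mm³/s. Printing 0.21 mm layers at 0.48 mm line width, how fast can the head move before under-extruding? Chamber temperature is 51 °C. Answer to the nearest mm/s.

122 mm/s

A: 0.21 × 0.48 → 0.1008 mm².
Max speed = 12.3 / 0.1008 = 122.02 ≈ 122 mm/s.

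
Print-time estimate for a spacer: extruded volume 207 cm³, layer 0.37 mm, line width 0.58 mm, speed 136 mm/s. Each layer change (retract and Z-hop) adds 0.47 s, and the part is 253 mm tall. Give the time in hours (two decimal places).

Extrusion cross-section = 0.37 × 0.58 = 0.2146 mm².
Path length: 207000 mm³ / 0.2146 mm² → 964585.3 mm.
Extrusion time: 964585.3 / 136 → 7092.5 s.
Layer count = ceil(253 / 0.37) = 684.
Non-print overhead = 684 × 0.47, so 321.48 s.
Total = 7092.5 + 321.48 = 7413.98 s = 2.06 hours.

2.06 hours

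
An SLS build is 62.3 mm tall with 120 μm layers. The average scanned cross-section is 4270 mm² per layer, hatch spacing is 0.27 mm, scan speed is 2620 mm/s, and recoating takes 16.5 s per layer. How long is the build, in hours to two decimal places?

3.26 hours

Layer count = ceil(62.3 / 0.12) = 520.
Scan path per layer = 4270 / 0.27 = 15814.8 mm.
Laser time per layer = 15814.8 / 2620, so 6.0362 s.
Time per layer = 6.0362 + 16.5 = 22.5362 s.
Build time = 520 × 22.5362 = 11718.824 s = 3.26 hours.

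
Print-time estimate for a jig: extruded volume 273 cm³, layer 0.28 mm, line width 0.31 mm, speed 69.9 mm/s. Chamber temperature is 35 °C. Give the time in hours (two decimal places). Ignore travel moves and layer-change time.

Bead cross-section = 0.28 × 0.31, so 0.0868 mm².
Toolpath length = 273 cm³ / 0.0868 mm² = 273000 / 0.0868 = 3145161.3 mm.
Print-move time = 3145161.3 / 69.9 = 44995.2 s.
That's 44995.2 s → 12.50 hours.

12.50 hours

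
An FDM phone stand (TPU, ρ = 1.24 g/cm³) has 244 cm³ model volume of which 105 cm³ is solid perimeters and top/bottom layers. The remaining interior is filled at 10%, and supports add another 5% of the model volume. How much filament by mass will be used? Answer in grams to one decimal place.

Interior volume: 244 − 105 → 139 cm³.
Infill volume = 0.10 × 139 = 13.9 cm³.
Support = 0.05 × 244 = 12.2 cm³.
Deposited volume = 105 + 13.9 + 12.2 = 131.1 cm³.
Mass: 131.1 × 1.24 → 162.564 g.

162.6 g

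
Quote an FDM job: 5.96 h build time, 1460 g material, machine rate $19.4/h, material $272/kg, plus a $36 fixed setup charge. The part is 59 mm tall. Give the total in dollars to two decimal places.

$548.74

Machine cost = 19.4 × 5.96 = $115.624.
Material cost: 272 × 1460/1000 → $397.12.
Total = 115.624 + 397.12 + 36 = 548.744 ≈ $548.74.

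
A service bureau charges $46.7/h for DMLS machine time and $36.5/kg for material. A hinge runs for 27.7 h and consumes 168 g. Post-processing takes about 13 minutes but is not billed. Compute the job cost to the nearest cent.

Machine cost = 46.7 × 27.7, so $1293.59.
Feedstock cost: 36.5 × 168/1000 → $6.132.
Job cost: 1293.59 + 6.132 = 1299.722 ≈ $1299.72.

$1299.72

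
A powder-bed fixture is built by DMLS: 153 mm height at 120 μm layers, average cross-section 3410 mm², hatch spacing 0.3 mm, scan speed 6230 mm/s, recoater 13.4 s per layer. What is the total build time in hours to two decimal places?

Layer count = ceil(153 / 0.12) = 1275.
Per-layer scan distance: 3410 / 0.3 → 11366.7 mm.
Scan time per layer = 11366.7 / 6230, so 1.8245 s.
Per-layer time = 1.8245 + 13.4 = 15.2245 s.
Total: 1275 × 15.2245 s = 19411.2375 s → 5.39 hours.

5.39 hours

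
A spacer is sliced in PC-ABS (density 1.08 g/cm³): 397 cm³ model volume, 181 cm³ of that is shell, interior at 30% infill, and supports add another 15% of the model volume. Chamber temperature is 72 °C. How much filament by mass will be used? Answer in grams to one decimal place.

329.8 g

Volume inside the shell: 397 − 181 → 216 cm³.
Deposited infill = 0.30 × 216 = 64.8 cm³.
Support: 0.15 × 397 → 59.55 cm³.
Total printed volume = 181 + 64.8 + 59.55, so 305.35 cm³.
Mass = 305.35 × 1.08, so 329.778 g.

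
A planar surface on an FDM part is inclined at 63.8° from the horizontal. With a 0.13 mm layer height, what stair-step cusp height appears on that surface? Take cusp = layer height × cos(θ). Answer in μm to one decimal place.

cos(63.8°) = 0.4415, so cusp = 0.13 × 0.4415 = 0.057395 mm → 57.4 μm.

57.4 μm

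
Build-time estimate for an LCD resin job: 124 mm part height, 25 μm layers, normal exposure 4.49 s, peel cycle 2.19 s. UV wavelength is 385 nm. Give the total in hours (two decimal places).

Layer count = ceil(124 / 0.025) = 4960.
Per-layer time: 4.49 + 2.19 → 6.68 s.
Build time: 4960 × 6.68 s = 33132.8 s, i.e. 9.20 hours.

9.20 hours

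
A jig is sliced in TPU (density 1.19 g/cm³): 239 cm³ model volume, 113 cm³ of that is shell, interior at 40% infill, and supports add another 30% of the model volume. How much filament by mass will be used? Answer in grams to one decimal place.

Interior volume = 239 − 113 = 126 cm³.
Infill volume = 0.40 × 126, so 50.4 cm³.
Support = 0.30 × 239 = 71.7 cm³.
Total printed volume = 113 + 50.4 + 71.7 = 235.1 cm³.
Mass = 235.1 × 1.19 = 279.769 g.

279.8 g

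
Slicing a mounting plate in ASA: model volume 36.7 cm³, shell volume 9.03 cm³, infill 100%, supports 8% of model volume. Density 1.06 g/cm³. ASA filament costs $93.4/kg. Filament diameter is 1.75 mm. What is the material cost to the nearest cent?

Infill region = 36.7 − 9.03, so 27.67 cm³.
Infill deposited = 1.00 × 27.67 = 27.67 cm³.
Support = 0.08 × 36.7, so 2.936 cm³.
Deposited volume = 9.03 + 27.67 + 2.936 = 39.636 cm³.
Mass = 39.636 × 1.06 = 42.01416 g.
Cost = 42.01416 g / 1000 × $93.4/kg = $3.92.

$3.92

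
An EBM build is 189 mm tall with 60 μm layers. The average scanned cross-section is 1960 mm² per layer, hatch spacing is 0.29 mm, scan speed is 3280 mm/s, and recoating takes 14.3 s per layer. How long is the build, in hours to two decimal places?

Layers = ⌈189/0.06⌉ = 3150.
Per-layer scan distance = 1960 / 0.29 = 6758.6 mm.
Per-layer scan time: 6758.6 / 3280 → 2.0605 s.
Layer cycle = 2.0605 + 14.3 = 16.3605 s.
Total: 3150 × 16.3605 s = 51535.575 s → 14.32 hours.

14.32 hours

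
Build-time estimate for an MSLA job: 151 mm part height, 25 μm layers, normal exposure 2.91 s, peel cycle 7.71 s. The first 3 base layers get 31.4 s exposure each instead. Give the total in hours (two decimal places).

17.84 hours

Layers = ⌈151/0.025⌉ = 6040.
Bottom layers = 3 × (31.4 + 7.71), so 117.33 s.
Normal layers: 6037 × (2.91 + 7.71) → 64112.94 s.
Sum: 117.33 + 64112.94 = 64230.27 s → 17.84 hours.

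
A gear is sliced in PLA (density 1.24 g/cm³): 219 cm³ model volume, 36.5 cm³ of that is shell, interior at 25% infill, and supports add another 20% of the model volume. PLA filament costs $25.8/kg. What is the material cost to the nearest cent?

Infill region = 219 − 36.5 = 182.5 cm³.
Infill deposited: 0.25 × 182.5 → 45.625 cm³.
Support: 0.20 × 219 → 43.8 cm³.
Total printed volume: 36.5 + 45.625 + 43.8 → 125.925 cm³.
Mass = 125.925 × 1.24, so 156.147 g.
Cost = 156.147 g / 1000 × $25.8/kg = $4.03.

$4.03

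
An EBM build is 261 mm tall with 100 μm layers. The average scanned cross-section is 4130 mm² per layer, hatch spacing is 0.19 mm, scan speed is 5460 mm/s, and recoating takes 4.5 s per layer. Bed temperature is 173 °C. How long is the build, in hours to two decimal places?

6.15 hours

Number of layers: 261 / 0.1 → 2610 (rounded up).
Per-layer scan distance = 4130 / 0.19, so 21736.8 mm.
Beam time per layer = 21736.8 / 5460, so 3.9811 s.
Time per layer: 3.9811 + 4.5 → 8.4811 s.
Build time = 2610 × 8.4811 = 22135.671 s = 6.15 hours.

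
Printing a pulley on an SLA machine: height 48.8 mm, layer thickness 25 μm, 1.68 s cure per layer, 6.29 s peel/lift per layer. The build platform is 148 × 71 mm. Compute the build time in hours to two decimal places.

Layer count = ceil(48.8 / 0.025) = 1952.
Each layer takes = 1.68 + 6.29, so 7.97 s.
Total = 1952 × 7.97 = 15557.44 s = 4.32 hours.

4.32 hours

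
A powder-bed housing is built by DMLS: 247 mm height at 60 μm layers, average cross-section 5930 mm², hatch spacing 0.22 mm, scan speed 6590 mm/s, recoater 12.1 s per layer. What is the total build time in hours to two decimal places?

18.52 hours

Number of layers: 247 / 0.06 → 4117 (rounded up).
Scan path per layer = 5930 / 0.22, so 26954.5 mm.
Per-layer scan time = 26954.5 / 6590 = 4.0902 s.
Layer cycle = 4.0902 + 12.1 = 16.1902 s.
Build time = 4117 × 16.1902 = 66655.0534 s = 18.52 hours.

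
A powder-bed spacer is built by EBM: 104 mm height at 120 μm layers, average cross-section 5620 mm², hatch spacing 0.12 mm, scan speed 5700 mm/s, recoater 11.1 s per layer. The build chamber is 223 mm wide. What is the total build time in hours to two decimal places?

4.65 hours

Layer count = ceil(104 / 0.12) = 867.
Per-layer scan distance = 5620 / 0.12 = 46833.3 mm.
Scan time per layer: 46833.3 / 5700 → 8.2164 s.
Layer cycle = 8.2164 + 11.1, so 19.3164 s.
Build time = 867 × 19.3164 = 16747.3188 s = 4.65 hours.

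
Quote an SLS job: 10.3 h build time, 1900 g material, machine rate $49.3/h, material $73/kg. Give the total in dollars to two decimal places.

$646.49

Machine cost = 49.3 × 10.3, so $507.79.
Material cost = 73 × 1900/1000, so $138.70.
Total = 507.79 + 138.70 = $646.49.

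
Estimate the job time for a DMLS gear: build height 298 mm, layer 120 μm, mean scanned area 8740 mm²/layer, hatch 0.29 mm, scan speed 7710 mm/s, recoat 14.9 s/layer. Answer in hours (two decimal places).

Number of layers: 298 / 0.12 → 2484 (rounded up).
Scan path per layer = 8740 / 0.29, so 30137.9 mm.
Per-layer scan time = 30137.9 / 7710, so 3.9089 s.
Time per layer = 3.9089 + 14.9, so 18.8089 s.
2484 layers × 18.8089 s/layer = 46721.3076 s, i.e. 12.98 hours.

12.98 hours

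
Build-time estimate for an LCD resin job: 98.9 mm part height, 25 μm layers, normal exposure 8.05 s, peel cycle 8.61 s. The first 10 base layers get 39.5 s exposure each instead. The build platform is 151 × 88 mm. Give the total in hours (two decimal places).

Number of layers: 98.9 / 0.025 → 3956 (rounded up).
Burn-in layers = 10 × (39.5 + 8.61) = 481.1 s.
Normal layers = 3946 × (8.05 + 8.61) = 65740.36 s.
Total = 481.1 + 65740.36 = 66221.46 s = 18.39 hours.

18.39 hours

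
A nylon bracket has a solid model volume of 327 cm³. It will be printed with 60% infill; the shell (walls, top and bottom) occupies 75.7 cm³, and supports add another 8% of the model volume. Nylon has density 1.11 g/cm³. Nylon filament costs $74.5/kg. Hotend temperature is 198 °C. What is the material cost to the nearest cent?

Volume inside the shell = 327 − 75.7 = 251.3 cm³.
Infill deposited = 0.60 × 251.3 = 150.78 cm³.
Support = 0.08 × 327 = 26.16 cm³.
Total printed volume = 75.7 + 150.78 + 26.16 = 252.64 cm³.
Mass = 252.64 × 1.11 = 280.4304 g.
At $74.5/kg: 280.4304/1000 × 74.5 = $20.89.

$20.89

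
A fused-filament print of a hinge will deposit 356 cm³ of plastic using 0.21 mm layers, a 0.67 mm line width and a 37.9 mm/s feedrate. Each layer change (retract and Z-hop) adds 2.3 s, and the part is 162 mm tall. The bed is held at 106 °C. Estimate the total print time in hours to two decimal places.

19.04 hours

Bead cross-section: 0.21 × 0.67 → 0.1407 mm².
Path length: 356000 mm³ / 0.1407 mm² → 2530206.1 mm.
Print-move time = 2530206.1 / 37.9, so 66760.1 s.
Layers = ⌈162/0.21⌉ = 772.
Layer-change overhead: 772 × 2.3 → 1775.6 s.
Total = 66760.1 + 1775.6 = 68535.7 s = 19.04 hours.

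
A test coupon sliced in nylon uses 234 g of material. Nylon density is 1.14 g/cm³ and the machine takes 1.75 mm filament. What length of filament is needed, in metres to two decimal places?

Extruded volume: 234/1.14 = 205.2632 cm³ (205263.2 mm³).
Cross-section of 1.75 mm filament: π·(1.75/2)² = 2.4053 mm².
Length = 205263.2 / 2.4053 = 85337.88 mm = 85.34 m.

85.34 m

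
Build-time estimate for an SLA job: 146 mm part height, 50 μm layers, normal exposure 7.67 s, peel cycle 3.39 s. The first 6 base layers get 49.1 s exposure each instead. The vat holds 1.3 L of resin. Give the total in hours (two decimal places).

Layer count = ceil(146 / 0.05) = 2920.
Base layers = 6 × (49.1 + 3.39), so 314.94 s.
Normal layers = 2914 × (7.67 + 3.39) = 32228.84 s.
Sum: 314.94 + 32228.84 = 32543.78 s → 9.04 hours.

9.04 hours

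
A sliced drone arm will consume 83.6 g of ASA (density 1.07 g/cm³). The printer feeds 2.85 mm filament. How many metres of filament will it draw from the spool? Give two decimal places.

Volume = 83.6 g / 1.07 g·cm⁻³ = 78.1308 cm³ = 78130.8 mm³.
Filament cross-section = π × (2.85/2)² = 6.3794 mm².
Length = 78130.8 / 6.3794 = 12247.36 mm = 12.25 m.

12.25 m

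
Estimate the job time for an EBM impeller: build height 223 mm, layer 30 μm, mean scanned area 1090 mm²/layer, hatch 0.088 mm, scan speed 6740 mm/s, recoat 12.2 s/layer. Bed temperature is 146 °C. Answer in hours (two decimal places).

Layers = ⌈223/0.03⌉ = 7434.
Hatch length per layer = 1090 / 0.088 = 12386.4 mm.
Scan time per layer = 12386.4 / 6740, so 1.8377 s.
Layer cycle = 1.8377 + 12.2 = 14.0377 s.
Build time = 7434 × 14.0377 = 104356.2618 s = 28.99 hours.

28.99 hours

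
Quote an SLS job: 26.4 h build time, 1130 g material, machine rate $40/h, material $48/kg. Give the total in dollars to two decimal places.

$1110.24

Machine cost = 40 × 26.4 = $1056.00.
Material cost = 48 × 1130/1000 = $54.24.
Total = 1056.00 + 54.24 = $1110.24.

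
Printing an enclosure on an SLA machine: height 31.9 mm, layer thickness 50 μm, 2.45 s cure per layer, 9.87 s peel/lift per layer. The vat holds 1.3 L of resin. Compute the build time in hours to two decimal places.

Layer count = ceil(31.9 / 0.05) = 638.
Each layer takes = 2.45 + 9.87 = 12.32 s.
Total = 638 × 12.32 = 7860.16 s = 2.18 hours.

2.18 hours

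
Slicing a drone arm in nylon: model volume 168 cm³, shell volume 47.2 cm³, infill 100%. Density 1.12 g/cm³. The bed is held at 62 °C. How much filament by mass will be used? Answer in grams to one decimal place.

Infill region: 168 − 47.2 → 120.8 cm³.
Infill volume = 1.00 × 120.8, so 120.8 cm³.
Deposited volume: 47.2 + 120.8 → 168 cm³.
Mass = 168 × 1.12, so 188.16 g.

188.2 g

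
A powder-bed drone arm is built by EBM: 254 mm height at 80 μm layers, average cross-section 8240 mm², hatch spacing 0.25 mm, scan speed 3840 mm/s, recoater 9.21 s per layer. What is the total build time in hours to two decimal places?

Layers = ⌈254/0.08⌉ = 3175.
Hatch length per layer: 8240 / 0.25 → 32960 mm.
Scan time per layer = 32960 / 3840, so 8.5833 s.
Per-layer time: 8.5833 + 9.21 → 17.7933 s.
Build time = 3175 × 17.7933 = 56493.7275 s = 15.69 hours.

15.69 hours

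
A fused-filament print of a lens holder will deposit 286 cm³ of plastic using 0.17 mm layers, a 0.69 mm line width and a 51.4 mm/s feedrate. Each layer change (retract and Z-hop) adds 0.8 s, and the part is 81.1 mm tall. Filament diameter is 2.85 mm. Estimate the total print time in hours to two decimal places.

13.28 hours

Bead cross-section = 0.17 × 0.69, so 0.1173 mm².
Path length: 286000 mm³ / 0.1173 mm² → 2438192.7 mm.
Time extruding: 2438192.7 / 51.4 → 47435.7 s.
Layer count = ceil(81.1 / 0.17) = 478.
Z-hop total: 478 × 0.8 → 382.4 s.
Total = 47435.7 + 382.4 = 47818.1 s = 13.28 hours.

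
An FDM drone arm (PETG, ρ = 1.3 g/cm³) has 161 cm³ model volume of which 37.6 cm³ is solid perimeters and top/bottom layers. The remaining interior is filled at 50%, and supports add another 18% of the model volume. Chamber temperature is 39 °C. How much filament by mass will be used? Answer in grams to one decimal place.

166.8 g

Interior volume: 161 − 37.6 → 123.4 cm³.
Infill volume: 0.50 × 123.4 → 61.7 cm³.
Support = 0.18 × 161 = 28.98 cm³.
Deposited volume = 37.6 + 61.7 + 28.98 = 128.28 cm³.
Mass = 128.28 × 1.3, so 166.764 g.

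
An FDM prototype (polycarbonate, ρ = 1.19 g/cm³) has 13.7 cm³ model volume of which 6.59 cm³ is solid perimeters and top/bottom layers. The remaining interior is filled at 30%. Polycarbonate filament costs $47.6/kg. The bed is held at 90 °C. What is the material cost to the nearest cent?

Volume inside the shell = 13.7 − 6.59 = 7.11 cm³.
Infill deposited = 0.30 × 7.11 = 2.133 cm³.
Total extruded = 6.59 + 2.133, so 8.723 cm³.
Mass: 8.723 × 1.19 → 10.38037 g.
At $47.6/kg: 10.38037/1000 × 47.6 = $0.49.

$0.49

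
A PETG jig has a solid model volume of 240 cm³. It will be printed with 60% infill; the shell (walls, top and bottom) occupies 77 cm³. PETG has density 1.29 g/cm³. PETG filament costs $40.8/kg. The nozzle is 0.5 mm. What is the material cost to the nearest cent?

$9.20

Interior volume: 240 − 77 → 163 cm³.
Infill deposited: 0.60 × 163 → 97.8 cm³.
Deposited volume = 77 + 97.8, so 174.8 cm³.
Mass = 174.8 × 1.29 = 225.492 g.
Cost = 225.492 g / 1000 × $40.8/kg = $9.20.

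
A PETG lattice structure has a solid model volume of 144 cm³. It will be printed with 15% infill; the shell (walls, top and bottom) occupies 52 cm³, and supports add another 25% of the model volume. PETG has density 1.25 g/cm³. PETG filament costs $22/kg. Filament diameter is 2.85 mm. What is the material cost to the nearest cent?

Interior volume: 144 − 52 → 92 cm³.
Deposited infill: 0.15 × 92 → 13.8 cm³.
Support = 0.25 × 144 = 36 cm³.
Deposited volume: 52 + 13.8 + 36 → 101.8 cm³.
Mass = 101.8 × 1.25, so 127.25 g.
At $22/kg: 127.25/1000 × 22 = $2.80.

$2.80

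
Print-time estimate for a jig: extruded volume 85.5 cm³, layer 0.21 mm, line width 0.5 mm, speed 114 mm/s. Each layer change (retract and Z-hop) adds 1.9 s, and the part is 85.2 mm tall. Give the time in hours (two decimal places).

2.20 hours

Line area = 0.21 × 0.5, so 0.105 mm².
Path length: 85500 mm³ / 0.105 mm² → 814285.7 mm.
Time extruding = 814285.7 / 114 = 7142.9 s.
Layers = ⌈85.2/0.21⌉ = 406.
Non-print overhead = 406 × 1.9, so 771.4 s.
Altogether 7142.9 + 771.4 = 7914.3 s, i.e. 2.20 hours.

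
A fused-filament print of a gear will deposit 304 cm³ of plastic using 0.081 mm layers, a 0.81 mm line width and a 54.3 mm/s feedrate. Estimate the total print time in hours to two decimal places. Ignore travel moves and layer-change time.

23.70 hours

Bead cross-section = 0.081 × 0.81, so 0.06561 mm².
Total extruded path = 304000/0.06561 = 4633440 mm.
Print-move time: 4633440 / 54.3 → 85330.4 s.
That's 85330.4 s → 23.70 hours.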